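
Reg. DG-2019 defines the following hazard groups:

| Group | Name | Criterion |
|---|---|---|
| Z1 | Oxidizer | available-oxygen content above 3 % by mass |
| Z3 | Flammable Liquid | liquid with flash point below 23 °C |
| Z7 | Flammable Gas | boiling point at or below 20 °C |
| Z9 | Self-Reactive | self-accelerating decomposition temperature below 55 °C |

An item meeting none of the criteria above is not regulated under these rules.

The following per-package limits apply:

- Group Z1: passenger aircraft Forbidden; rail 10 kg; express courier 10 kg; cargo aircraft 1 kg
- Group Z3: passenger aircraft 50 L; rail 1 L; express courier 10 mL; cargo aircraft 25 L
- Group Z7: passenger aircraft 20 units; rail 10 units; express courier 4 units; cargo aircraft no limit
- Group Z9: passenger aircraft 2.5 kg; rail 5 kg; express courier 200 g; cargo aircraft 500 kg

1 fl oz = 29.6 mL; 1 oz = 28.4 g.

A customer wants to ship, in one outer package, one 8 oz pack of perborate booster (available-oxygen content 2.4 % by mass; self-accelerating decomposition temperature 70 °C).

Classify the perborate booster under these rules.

available-oxygen content 2.4 % by mass is not above 3 % by mass, so Group Z1 does not apply.
self-accelerating decomposition temperature 70 °C is not below 55 °C, so Group Z9 does not apply.
No criterion is met, so the item is not regulated.

Not regulated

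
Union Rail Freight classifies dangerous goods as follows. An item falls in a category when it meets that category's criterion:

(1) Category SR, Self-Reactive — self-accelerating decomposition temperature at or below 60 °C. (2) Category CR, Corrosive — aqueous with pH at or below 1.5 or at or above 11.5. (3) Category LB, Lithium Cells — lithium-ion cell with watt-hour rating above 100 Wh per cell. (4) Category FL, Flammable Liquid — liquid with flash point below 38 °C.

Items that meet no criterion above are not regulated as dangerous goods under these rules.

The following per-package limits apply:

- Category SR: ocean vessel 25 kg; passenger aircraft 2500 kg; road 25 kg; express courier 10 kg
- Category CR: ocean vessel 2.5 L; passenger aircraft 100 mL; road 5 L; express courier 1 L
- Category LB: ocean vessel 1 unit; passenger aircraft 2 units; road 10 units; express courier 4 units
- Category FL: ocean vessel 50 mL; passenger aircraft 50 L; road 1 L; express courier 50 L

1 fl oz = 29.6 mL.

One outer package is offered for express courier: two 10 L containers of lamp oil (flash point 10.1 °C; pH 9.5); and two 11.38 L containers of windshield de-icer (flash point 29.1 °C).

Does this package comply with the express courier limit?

Yes

With flash point 10.1 °C (< 38 °C), the lamp oil falls in Category FL.
Windshield de-icer: flash point 29.1 °C < 38 °C → Category FL (Flammable Liquid).
Total Category FL: (two 10 L containers = 20 L) + (two 11.38 L containers = 22.76 L) = 42.76 L.
42.76 L is within the express courier limit of 50 L for Category FL.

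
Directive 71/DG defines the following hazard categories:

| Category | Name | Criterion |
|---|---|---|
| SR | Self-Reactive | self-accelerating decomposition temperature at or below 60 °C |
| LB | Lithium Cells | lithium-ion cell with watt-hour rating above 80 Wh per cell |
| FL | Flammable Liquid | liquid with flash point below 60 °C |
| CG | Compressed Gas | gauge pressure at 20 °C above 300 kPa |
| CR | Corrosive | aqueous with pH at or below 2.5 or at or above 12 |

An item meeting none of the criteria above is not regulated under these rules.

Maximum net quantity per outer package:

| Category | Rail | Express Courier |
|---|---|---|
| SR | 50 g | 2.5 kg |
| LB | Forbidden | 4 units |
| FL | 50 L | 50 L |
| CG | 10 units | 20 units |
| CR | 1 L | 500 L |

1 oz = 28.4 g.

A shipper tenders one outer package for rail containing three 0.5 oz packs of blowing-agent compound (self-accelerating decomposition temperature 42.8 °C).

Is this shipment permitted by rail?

The blowing-agent compound has self-accelerating decomposition temperature 42.8 °C, which is ≤ 60 °C, so it is Category SR (Self-Reactive).
Category SR quantity: three 0.5 oz packs = 42.6 g.
42.6 g is within the rail limit of 50 g for Category SR.

Yes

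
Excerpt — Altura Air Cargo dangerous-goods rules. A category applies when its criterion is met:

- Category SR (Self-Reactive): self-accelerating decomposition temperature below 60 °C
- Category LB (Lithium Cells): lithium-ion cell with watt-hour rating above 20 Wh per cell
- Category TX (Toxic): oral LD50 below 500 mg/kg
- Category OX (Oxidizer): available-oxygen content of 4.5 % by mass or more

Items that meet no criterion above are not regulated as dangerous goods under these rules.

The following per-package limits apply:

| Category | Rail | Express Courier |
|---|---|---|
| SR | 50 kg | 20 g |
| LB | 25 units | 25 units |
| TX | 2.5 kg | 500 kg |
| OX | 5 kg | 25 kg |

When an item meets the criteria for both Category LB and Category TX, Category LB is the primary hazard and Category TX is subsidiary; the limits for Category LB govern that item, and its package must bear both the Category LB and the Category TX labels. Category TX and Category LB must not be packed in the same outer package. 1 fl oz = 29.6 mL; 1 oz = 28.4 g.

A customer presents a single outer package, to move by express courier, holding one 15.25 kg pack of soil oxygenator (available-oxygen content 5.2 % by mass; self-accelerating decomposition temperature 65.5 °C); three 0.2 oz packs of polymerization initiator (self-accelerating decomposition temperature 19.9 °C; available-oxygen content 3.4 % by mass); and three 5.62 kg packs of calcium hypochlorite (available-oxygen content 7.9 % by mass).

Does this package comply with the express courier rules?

No

The soil oxygenator has available-oxygen content 5.2 % by mass, which is ≥ 4.5 % by mass, so it is Category OX (Oxidizer).
Self-accelerating decomposition temperature 19.9 °C meets the Category SR criterion (Self-Reactive), so the polymerization initiator is Category SR.
Available-oxygen content 7.9 % by mass meets the Category OX criterion (Oxidizer), so the calcium hypochlorite is Category OX.
Total Category OX: 15.25 kg + (three 5.62 kg packs = 16.86 kg) = 32.11 kg.
32.11 kg exceeds the express courier limit of 25 kg for Category OX.
Category SR quantity: three 0.2 oz packs = 17.04 g.
That is within the Category SR express courier limit of 20 g.
The segregation rule (Category TX with Category LB) does not apply to Category OX with Category SR.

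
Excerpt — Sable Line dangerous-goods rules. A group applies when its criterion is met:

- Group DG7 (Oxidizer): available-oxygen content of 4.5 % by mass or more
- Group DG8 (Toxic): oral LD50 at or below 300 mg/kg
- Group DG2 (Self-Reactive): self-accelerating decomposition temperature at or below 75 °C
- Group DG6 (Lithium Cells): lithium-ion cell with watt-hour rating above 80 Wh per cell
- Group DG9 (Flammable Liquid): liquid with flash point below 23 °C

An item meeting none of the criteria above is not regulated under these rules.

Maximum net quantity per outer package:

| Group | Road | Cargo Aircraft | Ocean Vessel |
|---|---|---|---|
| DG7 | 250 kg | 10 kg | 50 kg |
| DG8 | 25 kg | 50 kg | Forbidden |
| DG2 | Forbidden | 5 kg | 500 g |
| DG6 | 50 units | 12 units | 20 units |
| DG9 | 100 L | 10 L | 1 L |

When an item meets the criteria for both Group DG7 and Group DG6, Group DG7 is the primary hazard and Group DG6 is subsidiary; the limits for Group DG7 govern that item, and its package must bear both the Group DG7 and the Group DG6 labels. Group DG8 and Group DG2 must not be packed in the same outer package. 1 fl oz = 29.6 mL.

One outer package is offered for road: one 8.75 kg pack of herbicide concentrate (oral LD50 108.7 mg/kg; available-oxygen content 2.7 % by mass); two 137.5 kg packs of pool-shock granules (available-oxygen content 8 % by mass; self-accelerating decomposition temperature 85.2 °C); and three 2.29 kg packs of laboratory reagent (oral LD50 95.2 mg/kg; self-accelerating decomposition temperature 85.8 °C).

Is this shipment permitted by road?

Herbicide concentrate: oral LD50 108.7 mg/kg ≤ 300 mg/kg → Group DG8 (Toxic).
Pool-shock granules: available-oxygen content 8 % by mass ≥ 4.5 % by mass → Group DG7 (Oxidizer).
With oral LD50 95.2 mg/kg (≤ 300 mg/kg), the laboratory reagent falls in Group DG8.
Group DG7 quantity: two 137.5 kg packs = 275 kg.
275 kg > 250 kg (road limit, Group DG7) — over the limit.
Total Group DG8: 8.75 kg + (three 2.29 kg packs = 6.87 kg) = 15.62 kg.
That is within the Group DG8 road limit of 25 kg.
The segregation rule (Group DG8 with Group DG2) does not apply to Group DG7 with Group DG8.

No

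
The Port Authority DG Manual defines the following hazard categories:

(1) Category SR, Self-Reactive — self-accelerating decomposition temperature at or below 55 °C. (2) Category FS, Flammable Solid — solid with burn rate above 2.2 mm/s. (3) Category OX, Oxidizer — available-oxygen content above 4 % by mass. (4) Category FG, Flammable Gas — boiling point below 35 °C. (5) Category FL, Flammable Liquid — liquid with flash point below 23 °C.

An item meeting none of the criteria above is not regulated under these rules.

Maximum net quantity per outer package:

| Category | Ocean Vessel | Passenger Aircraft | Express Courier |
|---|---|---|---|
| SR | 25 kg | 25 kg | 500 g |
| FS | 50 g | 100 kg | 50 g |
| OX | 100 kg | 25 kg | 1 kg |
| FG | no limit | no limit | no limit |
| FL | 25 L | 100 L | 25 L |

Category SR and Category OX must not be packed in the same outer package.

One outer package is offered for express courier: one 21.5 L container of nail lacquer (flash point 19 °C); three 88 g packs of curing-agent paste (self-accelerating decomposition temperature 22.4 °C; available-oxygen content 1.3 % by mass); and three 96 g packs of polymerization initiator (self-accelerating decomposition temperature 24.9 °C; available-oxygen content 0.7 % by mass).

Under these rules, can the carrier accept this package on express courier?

The nail lacquer has flash point 19 °C, which is < 23 °C, so it is Category FL (Flammable Liquid).
Self-accelerating decomposition temperature 22.4 °C meets the Category SR criterion (Self-Reactive), so the curing-agent paste is Category SR.
Self-accelerating decomposition temperature 24.9 °C meets the Category SR criterion (Self-Reactive), so the polymerization initiator is Category SR.
Total Category SR: (three 88 g packs = 264 g) + (three 96 g packs = 288 g) = 552 g.
552 g > 500 g (express courier limit, Category SR) — over the limit.
Category FL quantity: 21.5 L.
21.5 L ≤ 25 L (express courier limit, Category FL) — within limit.
The segregation rule (Category SR with Category OX) does not apply to Category SR with Category FL.

No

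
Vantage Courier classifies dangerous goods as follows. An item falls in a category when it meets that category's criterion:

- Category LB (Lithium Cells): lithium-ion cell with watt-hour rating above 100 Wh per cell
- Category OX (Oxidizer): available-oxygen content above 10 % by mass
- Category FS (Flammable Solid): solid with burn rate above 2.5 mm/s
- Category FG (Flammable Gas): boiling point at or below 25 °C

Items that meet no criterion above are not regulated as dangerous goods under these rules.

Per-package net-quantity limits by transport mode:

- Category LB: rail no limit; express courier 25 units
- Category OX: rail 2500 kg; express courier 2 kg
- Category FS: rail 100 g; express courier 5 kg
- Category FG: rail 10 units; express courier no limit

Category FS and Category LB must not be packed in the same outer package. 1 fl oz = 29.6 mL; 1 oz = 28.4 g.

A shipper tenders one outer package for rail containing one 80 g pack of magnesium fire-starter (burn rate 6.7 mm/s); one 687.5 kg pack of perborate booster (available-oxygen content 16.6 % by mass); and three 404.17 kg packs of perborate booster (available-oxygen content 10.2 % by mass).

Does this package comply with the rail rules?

Magnesium fire-starter: burn rate 6.7 mm/s > 2.5 mm/s → Category FS (Flammable Solid).
The perborate booster has available-oxygen content 16.6 % by mass, which is > 10 % by mass, so it is Category OX (Oxidizer).
Perborate booster: available-oxygen content 10.2 % by mass > 10 % by mass → Category OX (Oxidizer).
Category FS quantity: 80 g.
That is within the Category FS rail limit of 100 g.
Total Category OX: 687.5 kg + (three 404.17 kg packs = 1212.51 kg) = 1900.01 kg.
That is within the Category OX rail limit of 2500 kg.
The segregation rule (Category FS with Category LB) does not apply to Category FS with Category OX.
Every hazard category is within its rail limit and no segregation rule is violated.

Yes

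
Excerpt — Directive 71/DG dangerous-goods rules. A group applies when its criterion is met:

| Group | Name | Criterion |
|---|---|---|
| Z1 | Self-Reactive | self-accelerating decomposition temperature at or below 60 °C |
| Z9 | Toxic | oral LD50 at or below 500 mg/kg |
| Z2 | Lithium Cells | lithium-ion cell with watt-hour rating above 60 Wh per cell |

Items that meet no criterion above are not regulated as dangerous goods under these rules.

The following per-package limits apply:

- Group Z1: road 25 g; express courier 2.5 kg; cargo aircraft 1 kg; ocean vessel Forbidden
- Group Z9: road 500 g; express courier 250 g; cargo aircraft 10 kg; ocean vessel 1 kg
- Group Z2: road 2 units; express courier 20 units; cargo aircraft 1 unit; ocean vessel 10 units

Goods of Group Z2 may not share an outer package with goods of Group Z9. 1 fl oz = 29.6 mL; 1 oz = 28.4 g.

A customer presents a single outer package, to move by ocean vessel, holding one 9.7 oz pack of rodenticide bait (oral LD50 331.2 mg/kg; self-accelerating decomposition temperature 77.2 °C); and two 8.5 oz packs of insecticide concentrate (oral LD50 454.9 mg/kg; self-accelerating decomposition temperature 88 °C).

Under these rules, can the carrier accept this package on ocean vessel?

The rodenticide bait has oral LD50 331.2 mg/kg, which is ≤ 500 mg/kg, so it is Group Z9 (Toxic).
Insecticide concentrate: oral LD50 454.9 mg/kg ≤ 500 mg/kg → Group Z9 (Toxic).
Total Group Z9: (one 9.7 oz pack = 275.48 g) + (two 8.5 oz packs = 482.8 g) = 758.28 g.
758.28 g ≤ 1 kg (ocean vessel limit, Group Z9) — within limit.

Yes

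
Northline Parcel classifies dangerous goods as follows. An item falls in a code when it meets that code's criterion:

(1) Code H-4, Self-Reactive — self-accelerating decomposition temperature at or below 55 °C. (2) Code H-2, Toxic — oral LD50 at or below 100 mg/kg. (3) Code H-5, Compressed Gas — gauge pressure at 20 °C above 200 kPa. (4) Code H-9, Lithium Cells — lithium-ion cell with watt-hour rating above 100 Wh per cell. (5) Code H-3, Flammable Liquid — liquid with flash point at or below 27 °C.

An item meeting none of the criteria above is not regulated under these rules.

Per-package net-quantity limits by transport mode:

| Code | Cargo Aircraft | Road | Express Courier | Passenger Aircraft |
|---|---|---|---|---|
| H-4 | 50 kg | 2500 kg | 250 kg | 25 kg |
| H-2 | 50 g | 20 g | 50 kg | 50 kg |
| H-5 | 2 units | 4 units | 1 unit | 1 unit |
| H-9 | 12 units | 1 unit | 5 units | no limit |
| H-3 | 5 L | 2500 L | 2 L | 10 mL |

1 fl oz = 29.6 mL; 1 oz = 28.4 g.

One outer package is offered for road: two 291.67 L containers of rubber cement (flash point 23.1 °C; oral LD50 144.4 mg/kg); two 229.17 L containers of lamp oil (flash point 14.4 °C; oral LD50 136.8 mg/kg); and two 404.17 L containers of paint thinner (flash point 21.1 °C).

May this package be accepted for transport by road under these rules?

Yes

Rubber cement: flash point 23.1 °C ≤ 27 °C → Code H-3 (Flammable Liquid).
With flash point 14.4 °C (≤ 27 °C), the lamp oil falls in Code H-3.
Flash point 21.1 °C meets the Code H-3 criterion (Flammable Liquid), so the paint thinner is Code H-3.
Total Code H-3: (two 291.67 L containers = 583.34 L) + (two 229.17 L containers = 458.34 L) + (two 404.17 L containers = 808.34 L) = 1850.02 L.
1850.02 L is within the road limit of 2500 L for Code H-3.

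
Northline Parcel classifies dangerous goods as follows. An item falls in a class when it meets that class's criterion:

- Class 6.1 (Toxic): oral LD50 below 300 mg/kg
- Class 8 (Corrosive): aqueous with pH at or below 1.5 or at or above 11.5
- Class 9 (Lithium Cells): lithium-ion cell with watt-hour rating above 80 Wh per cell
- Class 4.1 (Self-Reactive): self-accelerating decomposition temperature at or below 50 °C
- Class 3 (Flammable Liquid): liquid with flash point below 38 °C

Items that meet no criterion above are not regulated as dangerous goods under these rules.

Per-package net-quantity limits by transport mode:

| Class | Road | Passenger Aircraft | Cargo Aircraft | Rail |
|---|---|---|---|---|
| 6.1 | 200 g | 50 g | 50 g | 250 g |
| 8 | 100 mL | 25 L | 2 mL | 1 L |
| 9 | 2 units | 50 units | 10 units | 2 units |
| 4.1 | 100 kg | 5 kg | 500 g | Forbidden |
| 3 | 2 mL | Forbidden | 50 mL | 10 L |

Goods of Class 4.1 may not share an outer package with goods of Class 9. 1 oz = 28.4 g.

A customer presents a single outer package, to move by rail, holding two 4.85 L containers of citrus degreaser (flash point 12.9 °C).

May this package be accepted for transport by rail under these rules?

Citrus degreaser: flash point 12.9 °C < 38 °C → Class 3 (Flammable Liquid).
Class 3 quantity: two 4.85 L containers = 9.7 L.
9.7 L ≤ 10 L (rail limit, Class 3) — within limit.

Yes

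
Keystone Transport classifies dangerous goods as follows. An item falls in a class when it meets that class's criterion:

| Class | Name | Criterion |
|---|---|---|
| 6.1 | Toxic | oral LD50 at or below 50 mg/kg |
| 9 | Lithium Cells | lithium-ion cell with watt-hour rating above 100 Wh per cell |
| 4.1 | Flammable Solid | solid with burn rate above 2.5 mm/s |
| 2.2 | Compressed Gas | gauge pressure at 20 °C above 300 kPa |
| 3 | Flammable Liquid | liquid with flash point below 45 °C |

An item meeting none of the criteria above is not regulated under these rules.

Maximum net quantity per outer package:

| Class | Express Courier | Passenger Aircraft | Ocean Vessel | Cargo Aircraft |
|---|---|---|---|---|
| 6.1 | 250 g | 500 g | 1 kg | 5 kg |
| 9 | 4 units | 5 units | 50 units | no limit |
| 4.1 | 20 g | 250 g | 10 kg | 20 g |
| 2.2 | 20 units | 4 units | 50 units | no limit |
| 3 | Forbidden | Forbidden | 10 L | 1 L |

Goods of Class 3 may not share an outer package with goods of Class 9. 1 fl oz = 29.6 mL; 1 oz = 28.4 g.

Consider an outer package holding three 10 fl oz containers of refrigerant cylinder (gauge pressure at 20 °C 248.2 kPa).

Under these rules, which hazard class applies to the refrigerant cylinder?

Not regulated

gauge pressure at 20 °C 248.2 kPa is not above 300 kPa, so Class 2.2 does not apply.
No criterion is met, so the item is not regulated.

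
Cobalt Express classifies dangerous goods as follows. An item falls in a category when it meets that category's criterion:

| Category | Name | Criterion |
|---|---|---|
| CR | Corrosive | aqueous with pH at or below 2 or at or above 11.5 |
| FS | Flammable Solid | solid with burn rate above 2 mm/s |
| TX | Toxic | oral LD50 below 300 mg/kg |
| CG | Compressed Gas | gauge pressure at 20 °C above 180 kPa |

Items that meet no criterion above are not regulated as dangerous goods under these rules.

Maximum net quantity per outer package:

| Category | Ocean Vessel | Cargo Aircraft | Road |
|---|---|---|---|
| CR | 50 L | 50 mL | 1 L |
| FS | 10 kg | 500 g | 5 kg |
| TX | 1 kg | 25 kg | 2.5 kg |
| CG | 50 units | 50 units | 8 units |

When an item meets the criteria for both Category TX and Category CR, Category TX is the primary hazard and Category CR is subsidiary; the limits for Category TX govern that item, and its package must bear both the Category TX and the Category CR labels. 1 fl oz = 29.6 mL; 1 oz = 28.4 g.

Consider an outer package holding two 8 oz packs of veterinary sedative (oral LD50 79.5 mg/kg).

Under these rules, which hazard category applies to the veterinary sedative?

With oral LD50 79.5 mg/kg (< 300 mg/kg), the veterinary sedative falls in Category TX.

Category TX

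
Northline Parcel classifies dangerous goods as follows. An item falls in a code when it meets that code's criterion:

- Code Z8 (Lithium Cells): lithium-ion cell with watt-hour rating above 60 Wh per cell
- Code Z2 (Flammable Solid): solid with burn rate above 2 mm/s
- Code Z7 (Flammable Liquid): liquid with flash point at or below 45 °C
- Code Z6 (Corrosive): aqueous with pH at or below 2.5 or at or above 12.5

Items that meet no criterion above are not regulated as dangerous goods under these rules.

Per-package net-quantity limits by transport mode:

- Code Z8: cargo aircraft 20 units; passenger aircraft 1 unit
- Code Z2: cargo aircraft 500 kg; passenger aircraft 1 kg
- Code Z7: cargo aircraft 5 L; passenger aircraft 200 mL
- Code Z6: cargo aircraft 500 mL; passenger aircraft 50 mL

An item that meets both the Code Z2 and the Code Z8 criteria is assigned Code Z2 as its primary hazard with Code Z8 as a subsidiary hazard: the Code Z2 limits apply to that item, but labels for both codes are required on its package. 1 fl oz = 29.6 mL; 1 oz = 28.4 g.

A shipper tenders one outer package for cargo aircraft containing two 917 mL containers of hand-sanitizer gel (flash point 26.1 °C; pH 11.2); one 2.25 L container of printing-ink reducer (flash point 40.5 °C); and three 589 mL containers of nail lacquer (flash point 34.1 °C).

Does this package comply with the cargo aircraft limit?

No

The hand-sanitizer gel has flash point 26.1 °C, which is ≤ 45 °C, so it is Code Z7 (Flammable Liquid).
Printing-ink reducer: flash point 40.5 °C ≤ 45 °C → Code Z7 (Flammable Liquid).
Nail lacquer: flash point 34.1 °C ≤ 45 °C → Code Z7 (Flammable Liquid).
Code Z7 net quantity: (two 917 mL containers = 1.834 L) + 2.25 L + (three 589 mL containers = 1.767 L) = 5.851 L.
That exceeds the Code Z7 cargo aircraft limit of 5 L.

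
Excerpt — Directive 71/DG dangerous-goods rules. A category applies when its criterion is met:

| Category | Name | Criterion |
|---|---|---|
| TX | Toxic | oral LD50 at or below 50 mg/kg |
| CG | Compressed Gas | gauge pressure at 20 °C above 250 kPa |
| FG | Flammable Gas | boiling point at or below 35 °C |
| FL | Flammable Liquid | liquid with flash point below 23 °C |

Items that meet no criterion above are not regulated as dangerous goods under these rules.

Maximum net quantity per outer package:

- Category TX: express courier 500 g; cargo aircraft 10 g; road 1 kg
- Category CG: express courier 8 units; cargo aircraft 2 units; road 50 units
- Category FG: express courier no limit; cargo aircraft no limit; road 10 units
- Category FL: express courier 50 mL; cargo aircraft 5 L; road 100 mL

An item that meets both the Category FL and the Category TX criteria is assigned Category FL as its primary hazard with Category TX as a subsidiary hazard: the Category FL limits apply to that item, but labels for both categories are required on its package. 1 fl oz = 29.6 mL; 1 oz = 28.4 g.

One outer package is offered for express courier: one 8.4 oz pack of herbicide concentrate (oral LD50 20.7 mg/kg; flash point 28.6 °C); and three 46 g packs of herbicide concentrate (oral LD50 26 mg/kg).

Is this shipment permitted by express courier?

Herbicide concentrate: oral LD50 20.7 mg/kg ≤ 50 mg/kg → Category TX (Toxic).
Herbicide concentrate: oral LD50 26 mg/kg ≤ 50 mg/kg → Category TX (Toxic).
Total Category TX: (one 8.4 oz pack = 238.56 g) + (three 46 g packs = 138 g) = 376.56 g.
376.56 g ≤ 500 g (express courier limit, Category TX) — within limit.

Yes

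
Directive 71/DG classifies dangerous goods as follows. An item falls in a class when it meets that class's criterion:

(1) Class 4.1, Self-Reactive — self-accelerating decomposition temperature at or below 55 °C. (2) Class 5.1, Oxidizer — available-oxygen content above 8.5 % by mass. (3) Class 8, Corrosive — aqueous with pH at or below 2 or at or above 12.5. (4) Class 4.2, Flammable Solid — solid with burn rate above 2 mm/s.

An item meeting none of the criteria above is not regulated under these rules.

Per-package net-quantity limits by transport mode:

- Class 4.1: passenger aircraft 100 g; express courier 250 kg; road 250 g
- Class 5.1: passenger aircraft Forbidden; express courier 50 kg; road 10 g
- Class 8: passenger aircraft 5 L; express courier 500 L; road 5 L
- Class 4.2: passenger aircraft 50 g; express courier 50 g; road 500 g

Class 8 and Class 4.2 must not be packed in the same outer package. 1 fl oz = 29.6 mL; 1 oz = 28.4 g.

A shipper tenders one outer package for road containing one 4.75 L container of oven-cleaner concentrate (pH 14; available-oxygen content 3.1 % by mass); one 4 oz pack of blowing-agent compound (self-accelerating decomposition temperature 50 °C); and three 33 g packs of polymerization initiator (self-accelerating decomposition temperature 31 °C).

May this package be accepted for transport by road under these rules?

With pH 14 (≥ 12.5), the oven-cleaner concentrate falls in Class 8.
Blowing-agent compound: self-accelerating decomposition temperature 50 °C ≤ 55 °C → Class 4.1 (Self-Reactive).
With self-accelerating decomposition temperature 31 °C (≤ 55 °C), the polymerization initiator falls in Class 4.1.
Class 4.1 net quantity: (one 4 oz pack = 113.6 g) + (three 33 g packs = 99 g) = 212.6 g.
That is within the Class 4.1 road limit of 250 g.
Class 8 quantity: 4.75 L.
4.75 L is within the road limit of 5 L for Class 8.
The segregation rule (Class 8 with Class 4.2) does not apply to Class 4.1 with Class 8.
Every hazard class is within its road limit and no segregation rule is violated.

Yes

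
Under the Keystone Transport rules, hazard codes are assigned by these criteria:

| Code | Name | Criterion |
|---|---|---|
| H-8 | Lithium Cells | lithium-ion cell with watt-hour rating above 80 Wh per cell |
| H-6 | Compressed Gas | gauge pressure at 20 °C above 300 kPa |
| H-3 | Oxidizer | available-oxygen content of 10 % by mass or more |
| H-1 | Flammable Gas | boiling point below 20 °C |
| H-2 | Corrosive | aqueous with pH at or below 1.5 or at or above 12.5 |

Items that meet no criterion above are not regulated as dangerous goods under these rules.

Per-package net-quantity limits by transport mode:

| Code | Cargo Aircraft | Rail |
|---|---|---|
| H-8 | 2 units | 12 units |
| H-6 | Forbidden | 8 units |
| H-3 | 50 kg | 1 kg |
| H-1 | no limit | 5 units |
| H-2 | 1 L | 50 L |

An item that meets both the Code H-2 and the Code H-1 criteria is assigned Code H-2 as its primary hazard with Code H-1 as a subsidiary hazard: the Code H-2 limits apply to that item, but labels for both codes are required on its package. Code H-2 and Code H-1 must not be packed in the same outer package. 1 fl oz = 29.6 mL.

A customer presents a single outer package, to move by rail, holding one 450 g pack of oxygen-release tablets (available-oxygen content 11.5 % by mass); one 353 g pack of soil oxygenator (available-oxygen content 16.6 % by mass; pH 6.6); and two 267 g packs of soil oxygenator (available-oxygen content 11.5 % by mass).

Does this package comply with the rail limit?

Available-oxygen content 11.5 % by mass meets the Code H-3 criterion (Oxidizer), so the oxygen-release tablets are Code H-3.
Available-oxygen content 16.6 % by mass meets the Code H-3 criterion (Oxidizer), so the soil oxygenator is Code H-3.
The soil oxygenator has available-oxygen content 11.5 % by mass, which is ≥ 10 % by mass, so it is Code H-3 (Oxidizer).
Code H-3 net quantity: 450 g + 353 g + (two 267 g packs = 534 g) = 1.337 kg.
That exceeds the Code H-3 rail limit of 1 kg.

No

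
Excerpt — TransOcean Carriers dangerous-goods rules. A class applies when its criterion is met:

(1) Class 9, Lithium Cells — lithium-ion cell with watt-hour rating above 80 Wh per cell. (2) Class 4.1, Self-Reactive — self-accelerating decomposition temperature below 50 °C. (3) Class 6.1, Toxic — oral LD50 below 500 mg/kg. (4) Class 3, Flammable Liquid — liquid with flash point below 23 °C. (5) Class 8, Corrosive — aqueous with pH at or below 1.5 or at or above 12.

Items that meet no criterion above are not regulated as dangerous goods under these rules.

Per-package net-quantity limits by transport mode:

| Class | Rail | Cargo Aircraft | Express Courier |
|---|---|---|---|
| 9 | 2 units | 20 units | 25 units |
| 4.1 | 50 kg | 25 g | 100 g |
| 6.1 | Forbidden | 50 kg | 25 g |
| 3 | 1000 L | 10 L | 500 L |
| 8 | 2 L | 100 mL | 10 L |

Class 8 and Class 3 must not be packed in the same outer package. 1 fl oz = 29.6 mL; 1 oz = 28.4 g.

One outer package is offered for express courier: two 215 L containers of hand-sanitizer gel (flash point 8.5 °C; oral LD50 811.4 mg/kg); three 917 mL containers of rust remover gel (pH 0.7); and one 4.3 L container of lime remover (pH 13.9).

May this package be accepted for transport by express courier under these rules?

No

With flash point 8.5 °C (< 23 °C), the hand-sanitizer gel falls in Class 3.
The rust remover gel has pH 0.7, which is ≤ 1.5, so it is Class 8 (Corrosive).
Lime remover: pH 13.9 ≥ 12 → Class 8 (Corrosive).
Class 8 net quantity: (three 917 mL containers = 2.751 L) + 4.3 L = 7.051 L.
7.051 L ≤ 10 L (express courier limit, Class 8) — within limit.
Class 3 quantity: two 215 L containers = 430 L.
That is within the Class 3 express courier limit of 500 L.
Class 8 and Class 3 may not share an outer package.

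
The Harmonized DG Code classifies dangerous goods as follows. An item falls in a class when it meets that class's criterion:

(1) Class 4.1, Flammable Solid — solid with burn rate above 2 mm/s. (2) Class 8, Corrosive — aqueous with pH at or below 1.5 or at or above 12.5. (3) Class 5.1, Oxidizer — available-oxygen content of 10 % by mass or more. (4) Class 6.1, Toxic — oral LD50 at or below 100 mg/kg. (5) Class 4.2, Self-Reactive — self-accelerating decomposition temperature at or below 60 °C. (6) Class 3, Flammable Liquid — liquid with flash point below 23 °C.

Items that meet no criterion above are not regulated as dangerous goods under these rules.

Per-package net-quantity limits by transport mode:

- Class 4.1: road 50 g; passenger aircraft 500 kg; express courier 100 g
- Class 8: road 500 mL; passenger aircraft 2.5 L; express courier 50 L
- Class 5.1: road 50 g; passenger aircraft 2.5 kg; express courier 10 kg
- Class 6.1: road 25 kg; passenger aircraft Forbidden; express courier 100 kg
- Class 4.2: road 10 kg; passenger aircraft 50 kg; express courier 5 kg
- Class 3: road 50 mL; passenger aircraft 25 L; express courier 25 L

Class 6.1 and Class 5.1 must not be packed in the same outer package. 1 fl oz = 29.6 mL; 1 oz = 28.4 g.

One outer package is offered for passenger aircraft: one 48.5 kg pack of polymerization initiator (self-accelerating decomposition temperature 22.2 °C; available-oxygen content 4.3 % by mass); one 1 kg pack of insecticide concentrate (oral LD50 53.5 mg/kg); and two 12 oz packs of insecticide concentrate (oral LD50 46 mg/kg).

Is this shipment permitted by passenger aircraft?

No

The polymerization initiator has self-accelerating decomposition temperature 22.2 °C, which is ≤ 60 °C, so it is Class 4.2 (Self-Reactive).
Oral LD50 53.5 mg/kg meets the Class 6.1 criterion (Toxic), so the insecticide concentrate is Class 6.1.
With oral LD50 46 mg/kg (≤ 100 mg/kg), the insecticide concentrate falls in Class 6.1.
Class 6.1 net quantity: 1 kg + (two 12 oz packs = 681.6 g) = 1681.6 g.
Class 6.1 is Forbidden by passenger aircraft.
Class 4.2 quantity: 48.5 kg.
That is within the Class 4.2 passenger aircraft limit of 50 kg.
The segregation rule (Class 6.1 with Class 5.1) does not apply to Class 6.1 with Class 4.2.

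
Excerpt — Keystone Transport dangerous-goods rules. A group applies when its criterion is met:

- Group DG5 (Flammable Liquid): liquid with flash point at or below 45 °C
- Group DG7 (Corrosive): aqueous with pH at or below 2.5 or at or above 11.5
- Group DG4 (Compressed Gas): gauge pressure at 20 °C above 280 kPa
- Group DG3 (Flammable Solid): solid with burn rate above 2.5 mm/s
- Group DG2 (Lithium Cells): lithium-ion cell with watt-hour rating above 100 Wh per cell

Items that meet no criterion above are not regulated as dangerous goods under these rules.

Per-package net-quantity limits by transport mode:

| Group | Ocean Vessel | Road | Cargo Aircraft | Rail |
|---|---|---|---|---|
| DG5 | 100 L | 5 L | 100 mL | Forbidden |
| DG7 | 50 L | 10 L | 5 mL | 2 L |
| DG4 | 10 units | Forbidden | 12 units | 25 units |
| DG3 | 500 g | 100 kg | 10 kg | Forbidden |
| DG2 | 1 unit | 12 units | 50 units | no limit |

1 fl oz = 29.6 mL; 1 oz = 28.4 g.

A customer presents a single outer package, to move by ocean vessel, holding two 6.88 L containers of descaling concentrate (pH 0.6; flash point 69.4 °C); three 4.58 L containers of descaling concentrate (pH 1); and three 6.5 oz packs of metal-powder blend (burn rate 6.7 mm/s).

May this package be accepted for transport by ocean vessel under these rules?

No

The descaling concentrate has pH 0.6, which is ≤ 2.5, so it is Group DG7 (Corrosive).
The descaling concentrate has pH 1, which is ≤ 2.5, so it is Group DG7 (Corrosive).
The metal-powder blend has burn rate 6.7 mm/s, which is > 2.5 mm/s, so it is Group DG3 (Flammable Solid).
Group DG7 net quantity: (two 6.88 L containers = 13.76 L) + (three 4.58 L containers = 13.74 L) = 27.5 L.
That is within the Group DG7 ocean vessel limit of 50 L.
Group DG3 quantity: three 6.5 oz packs = 553.8 g.
That exceeds the Group DG3 ocean vessel limit of 500 g.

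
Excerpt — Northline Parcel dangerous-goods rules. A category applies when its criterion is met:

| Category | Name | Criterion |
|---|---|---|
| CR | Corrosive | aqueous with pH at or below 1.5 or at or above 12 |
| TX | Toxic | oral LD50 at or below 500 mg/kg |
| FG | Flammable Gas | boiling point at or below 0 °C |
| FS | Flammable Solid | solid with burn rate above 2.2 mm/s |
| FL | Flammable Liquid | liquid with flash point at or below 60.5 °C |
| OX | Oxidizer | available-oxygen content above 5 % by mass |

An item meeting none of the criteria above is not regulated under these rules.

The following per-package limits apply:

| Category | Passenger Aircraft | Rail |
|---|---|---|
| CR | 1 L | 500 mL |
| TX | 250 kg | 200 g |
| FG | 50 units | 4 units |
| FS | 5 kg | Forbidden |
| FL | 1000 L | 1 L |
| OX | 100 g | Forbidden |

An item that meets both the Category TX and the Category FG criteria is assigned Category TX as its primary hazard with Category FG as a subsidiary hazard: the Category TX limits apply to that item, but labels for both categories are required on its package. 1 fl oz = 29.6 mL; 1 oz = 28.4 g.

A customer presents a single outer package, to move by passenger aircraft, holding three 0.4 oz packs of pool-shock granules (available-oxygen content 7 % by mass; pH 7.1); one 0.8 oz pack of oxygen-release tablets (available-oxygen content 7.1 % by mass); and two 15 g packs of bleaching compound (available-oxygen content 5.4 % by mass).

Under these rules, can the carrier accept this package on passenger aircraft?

With available-oxygen content 7 % by mass (> 5 % by mass), the pool-shock granules fall in Category OX.
The oxygen-release tablets have available-oxygen content 7.1 % by mass, which is > 5 % by mass, so they are Category OX (Oxidizer).
The bleaching compound has available-oxygen content 5.4 % by mass, which is > 5 % by mass, so it is Category OX (Oxidizer).
Total Category OX: (three 0.4 oz packs = 34.08 g) + (one 0.8 oz pack = 22.72 g) + (two 15 g packs = 30 g) = 86.8 g.
That is within the Category OX passenger aircraft limit of 100 g.

Yes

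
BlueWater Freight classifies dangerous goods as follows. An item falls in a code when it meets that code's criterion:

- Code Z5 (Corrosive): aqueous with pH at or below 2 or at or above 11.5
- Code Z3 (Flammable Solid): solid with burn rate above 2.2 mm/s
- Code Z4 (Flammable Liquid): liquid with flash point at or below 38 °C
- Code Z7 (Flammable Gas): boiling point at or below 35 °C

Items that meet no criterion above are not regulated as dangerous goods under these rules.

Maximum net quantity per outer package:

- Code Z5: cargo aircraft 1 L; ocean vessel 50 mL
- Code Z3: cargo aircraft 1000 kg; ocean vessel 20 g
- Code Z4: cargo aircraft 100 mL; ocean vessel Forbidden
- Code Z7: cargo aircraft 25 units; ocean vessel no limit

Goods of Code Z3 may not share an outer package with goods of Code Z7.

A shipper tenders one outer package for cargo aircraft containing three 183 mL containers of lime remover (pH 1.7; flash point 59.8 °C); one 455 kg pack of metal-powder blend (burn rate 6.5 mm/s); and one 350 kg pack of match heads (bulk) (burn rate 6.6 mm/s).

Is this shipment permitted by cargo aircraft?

Yes

pH 1.7 meets the Code Z5 criterion (Corrosive), so the lime remover is Code Z5.
The metal-powder blend has burn rate 6.5 mm/s, which is > 2.2 mm/s, so it is Code Z3 (Flammable Solid).
The match heads (bulk) have burn rate 6.6 mm/s, which is > 2.2 mm/s, so they are Code Z3 (Flammable Solid).
Total Code Z3: 455 kg + 350 kg = 805 kg.
805 kg ≤ 1000 kg (cargo aircraft limit, Code Z3) — within limit.
Code Z5 quantity: three 183 mL containers = 549 mL.
549 mL ≤ 1 L (cargo aircraft limit, Code Z5) — within limit.
The segregation rule (Code Z3 with Code Z7) does not apply to Code Z3 with Code Z5.
Every hazard code is within its cargo aircraft limit and no segregation rule is violated.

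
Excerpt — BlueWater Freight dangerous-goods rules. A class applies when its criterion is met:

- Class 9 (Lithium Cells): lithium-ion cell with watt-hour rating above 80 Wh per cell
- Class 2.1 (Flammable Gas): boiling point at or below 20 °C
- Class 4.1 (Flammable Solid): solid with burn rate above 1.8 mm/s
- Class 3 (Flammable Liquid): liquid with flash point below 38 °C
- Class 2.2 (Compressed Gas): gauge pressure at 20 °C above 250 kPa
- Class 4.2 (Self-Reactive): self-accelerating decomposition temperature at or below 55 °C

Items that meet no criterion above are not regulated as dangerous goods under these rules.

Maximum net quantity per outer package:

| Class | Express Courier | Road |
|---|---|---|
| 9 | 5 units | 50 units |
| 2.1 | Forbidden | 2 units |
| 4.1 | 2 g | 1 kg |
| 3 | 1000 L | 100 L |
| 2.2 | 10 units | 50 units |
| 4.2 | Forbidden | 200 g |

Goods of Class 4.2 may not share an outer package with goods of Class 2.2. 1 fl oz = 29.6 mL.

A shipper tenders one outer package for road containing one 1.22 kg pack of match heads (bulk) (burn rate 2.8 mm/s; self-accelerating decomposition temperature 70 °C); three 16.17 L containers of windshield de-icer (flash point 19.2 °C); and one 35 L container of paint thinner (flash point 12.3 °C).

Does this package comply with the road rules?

With burn rate 2.8 mm/s (> 1.8 mm/s), the match heads (bulk) fall in Class 4.1.
With flash point 19.2 °C (< 38 °C), the windshield de-icer falls in Class 3.
Flash point 12.3 °C meets the Class 3 criterion (Flammable Liquid), so the paint thinner is Class 3.
Class 3 net quantity: (three 16.17 L containers = 48.51 L) + 35 L = 83.51 L.
That is within the Class 3 road limit of 100 L.
Class 4.1 quantity: 1.22 kg.
1.22 kg > 1 kg (road limit, Class 4.1) — over the limit.
The segregation rule (Class 4.2 with Class 2.2) does not apply to Class 3 with Class 4.1.

No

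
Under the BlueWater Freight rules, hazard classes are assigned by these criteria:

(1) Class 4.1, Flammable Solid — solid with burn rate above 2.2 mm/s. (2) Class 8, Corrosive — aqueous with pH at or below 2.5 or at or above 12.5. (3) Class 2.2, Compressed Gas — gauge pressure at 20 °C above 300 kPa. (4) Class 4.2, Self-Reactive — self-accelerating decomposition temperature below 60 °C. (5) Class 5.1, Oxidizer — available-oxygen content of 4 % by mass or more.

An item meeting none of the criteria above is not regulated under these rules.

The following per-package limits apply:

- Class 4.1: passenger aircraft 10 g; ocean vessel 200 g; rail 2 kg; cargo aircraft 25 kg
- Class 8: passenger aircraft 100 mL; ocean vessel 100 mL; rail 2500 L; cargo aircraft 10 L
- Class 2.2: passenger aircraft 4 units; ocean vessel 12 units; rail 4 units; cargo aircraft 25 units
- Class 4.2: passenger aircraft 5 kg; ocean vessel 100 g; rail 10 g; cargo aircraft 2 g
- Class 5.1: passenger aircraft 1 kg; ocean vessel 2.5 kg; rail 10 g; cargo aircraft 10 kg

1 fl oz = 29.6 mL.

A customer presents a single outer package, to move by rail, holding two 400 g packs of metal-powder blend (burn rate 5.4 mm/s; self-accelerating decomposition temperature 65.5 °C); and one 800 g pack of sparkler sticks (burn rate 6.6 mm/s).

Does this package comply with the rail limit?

Yes

The metal-powder blend has burn rate 5.4 mm/s, which is > 2.2 mm/s, so it is Class 4.1 (Flammable Solid).
Burn rate 6.6 mm/s meets the Class 4.1 criterion (Flammable Solid), so the sparkler sticks are Class 4.1.
Total Class 4.1: (two 400 g packs = 800 g) + 800 g = 1.6 kg.
1.6 kg is within the rail limit of 2 kg for Class 4.1.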